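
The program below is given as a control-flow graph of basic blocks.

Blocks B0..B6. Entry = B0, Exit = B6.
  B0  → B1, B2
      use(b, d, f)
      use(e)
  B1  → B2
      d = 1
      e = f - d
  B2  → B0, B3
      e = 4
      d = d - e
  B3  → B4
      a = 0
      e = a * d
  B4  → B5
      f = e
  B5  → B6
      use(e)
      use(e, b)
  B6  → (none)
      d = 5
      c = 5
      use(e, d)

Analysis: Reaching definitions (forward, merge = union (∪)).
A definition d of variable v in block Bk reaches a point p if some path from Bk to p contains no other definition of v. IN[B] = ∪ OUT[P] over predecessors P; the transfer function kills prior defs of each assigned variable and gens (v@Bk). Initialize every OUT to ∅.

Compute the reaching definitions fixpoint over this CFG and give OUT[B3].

Per-block solution:
  B0: | IN={d@B2, e@B2} | OUT={d@B2, e@B2}
  B1: | IN={d@B2, e@B2} | OUT={d@B1, e@B1}
  B2: | IN={d@B1, d@B2, e@B1, e@B2} | OUT={d@B2, e@B2}
  B3: | IN={d@B2, e@B2} | OUT={a@B3, d@B2, e@B3}
  B4: | IN={a@B3, d@B2, e@B3} | OUT={a@B3, d@B2, e@B3, f@B4}
  B5: | IN={a@B3, d@B2, e@B3, f@B4} | OUT={a@B3, d@B2, e@B3, f@B4}
  B6: | IN={a@B3, d@B2, e@B3, f@B4} | OUT={a@B3, c@B6, d@B6, e@B3, f@B4}

Merge at B3: IN[B3] = OUT[B2] = {d@B2, e@B2}
Applying B3's transfer function to that IN value gives OUT[B3] (row B3 above).

Answer: {a@B3, d@B2, e@B3}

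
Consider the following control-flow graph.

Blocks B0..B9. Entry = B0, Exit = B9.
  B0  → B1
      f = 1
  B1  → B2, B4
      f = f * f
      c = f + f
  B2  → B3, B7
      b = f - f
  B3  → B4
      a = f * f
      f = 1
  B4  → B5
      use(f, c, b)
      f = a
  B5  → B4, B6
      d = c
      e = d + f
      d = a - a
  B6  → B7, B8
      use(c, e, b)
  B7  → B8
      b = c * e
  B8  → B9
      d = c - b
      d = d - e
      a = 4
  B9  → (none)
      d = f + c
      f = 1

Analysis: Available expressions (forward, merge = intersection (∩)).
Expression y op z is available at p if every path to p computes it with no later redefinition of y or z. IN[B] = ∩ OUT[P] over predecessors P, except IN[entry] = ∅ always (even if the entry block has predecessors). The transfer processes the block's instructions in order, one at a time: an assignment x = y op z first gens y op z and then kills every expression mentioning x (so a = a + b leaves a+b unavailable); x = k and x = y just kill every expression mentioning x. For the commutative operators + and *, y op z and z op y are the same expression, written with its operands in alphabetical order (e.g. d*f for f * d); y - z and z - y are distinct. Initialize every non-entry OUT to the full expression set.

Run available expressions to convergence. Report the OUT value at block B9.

Per-block solution:
  B0:   IN={}   OUT={}
  B1:   IN={}   OUT={f+f}
  B2:   IN={f+f}   OUT={f+f, f-f}
  B3:   IN={f+f, f-f}   OUT={}
  B4:   IN={}   OUT={}
  B5:   IN={}   OUT={a-a}
  B6:   IN={a-a}   OUT={a-a}
  B7:   IN={}   OUT={c*e}
  B8:   IN={}   OUT={c-b}
  B9:   IN={c-b}   OUT={c-b}

Merge at B9: IN[B9] = OUT[B8] = {c-b}
Applying B9's transfer function to that IN value gives OUT[B9] (row B9 above).

Answer: {c-b}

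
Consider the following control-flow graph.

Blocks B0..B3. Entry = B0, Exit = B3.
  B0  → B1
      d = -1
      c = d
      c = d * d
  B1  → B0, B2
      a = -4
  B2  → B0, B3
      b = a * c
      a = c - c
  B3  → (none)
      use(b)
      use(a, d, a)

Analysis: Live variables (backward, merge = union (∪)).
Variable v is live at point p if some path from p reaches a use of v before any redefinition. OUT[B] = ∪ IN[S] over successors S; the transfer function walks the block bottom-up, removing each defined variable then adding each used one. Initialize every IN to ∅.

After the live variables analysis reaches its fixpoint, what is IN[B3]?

Per-block solution:
  B0: | IN={} | OUT={c, d}
  B1: | IN={c, d} | OUT={a, c, d}
  B2: | IN={a, c, d} | OUT={a, b, d}
  B3: | IN={a, b, d} | OUT={}

B3 is the boundary node: OUT[B3] = {}
Applying B3's transfer function to that OUT value gives IN[B3] (row B3 above).

Answer: {a, b, d}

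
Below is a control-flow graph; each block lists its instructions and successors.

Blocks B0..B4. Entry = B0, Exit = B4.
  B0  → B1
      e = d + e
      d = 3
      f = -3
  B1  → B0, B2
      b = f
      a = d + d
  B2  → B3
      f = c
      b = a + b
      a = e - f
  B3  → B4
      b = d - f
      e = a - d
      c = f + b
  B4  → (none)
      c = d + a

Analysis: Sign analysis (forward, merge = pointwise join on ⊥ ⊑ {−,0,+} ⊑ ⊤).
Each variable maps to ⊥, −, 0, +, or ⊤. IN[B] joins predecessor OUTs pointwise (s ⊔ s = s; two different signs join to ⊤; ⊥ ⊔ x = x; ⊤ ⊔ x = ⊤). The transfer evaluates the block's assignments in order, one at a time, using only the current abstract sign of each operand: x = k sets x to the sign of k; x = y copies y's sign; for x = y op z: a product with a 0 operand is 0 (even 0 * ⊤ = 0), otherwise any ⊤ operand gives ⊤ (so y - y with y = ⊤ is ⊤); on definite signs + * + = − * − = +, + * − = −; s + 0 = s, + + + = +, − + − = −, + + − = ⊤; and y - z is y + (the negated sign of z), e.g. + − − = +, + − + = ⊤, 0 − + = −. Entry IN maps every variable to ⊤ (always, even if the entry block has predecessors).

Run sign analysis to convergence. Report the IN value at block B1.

Answer: {a: ⊤, b: ⊤, c: ⊤, d: +, e: ⊤, f: -}

Derivation:
Converged values:
  B0: | IN=(all ⊤) | OUT={d:+, f:-; rest ⊤}
  B1: | IN={d:+, f:-; rest ⊤} | OUT={a:+, b:-, d:+, f:-; rest ⊤}
  B2: | IN={a:+, b:-, d:+, f:-; rest ⊤} | OUT={d:+; rest ⊤}
  B3: | IN={d:+; rest ⊤} | OUT={d:+; rest ⊤}
  B4: | IN={d:+; rest ⊤} | OUT={d:+; rest ⊤}

Merge at B1: IN[B1] = OUT[B0] = {a: ⊤, b: ⊤, c: ⊤, d: +, e: ⊤, f: -}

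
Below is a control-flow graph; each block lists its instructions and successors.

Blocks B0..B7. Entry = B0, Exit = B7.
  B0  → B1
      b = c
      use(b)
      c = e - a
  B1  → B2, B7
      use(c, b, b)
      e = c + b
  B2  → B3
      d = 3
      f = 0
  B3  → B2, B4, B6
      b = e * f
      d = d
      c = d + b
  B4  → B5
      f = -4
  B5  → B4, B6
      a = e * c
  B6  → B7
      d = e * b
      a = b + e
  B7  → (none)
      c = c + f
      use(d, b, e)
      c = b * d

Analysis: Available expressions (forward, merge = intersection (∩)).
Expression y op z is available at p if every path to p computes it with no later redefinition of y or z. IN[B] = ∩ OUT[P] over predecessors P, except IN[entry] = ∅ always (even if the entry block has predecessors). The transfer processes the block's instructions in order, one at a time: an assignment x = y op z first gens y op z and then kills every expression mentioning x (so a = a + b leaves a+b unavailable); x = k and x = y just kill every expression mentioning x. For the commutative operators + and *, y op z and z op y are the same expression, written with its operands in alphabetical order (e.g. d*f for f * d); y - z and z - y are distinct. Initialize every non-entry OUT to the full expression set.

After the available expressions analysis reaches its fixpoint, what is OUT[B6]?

Converged values:
  B0:  IN={}  OUT={e-a}
  B1:  IN={e-a}  OUT={b+c}
  B2:  IN={}  OUT={}
  B3:  IN={}  OUT={b+d, e*f}
  B4:  IN={b+d}  OUT={b+d}
  B5:  IN={b+d}  OUT={b+d, c*e}
  B6:  IN={b+d}  OUT={b*e, b+e}
  B7:  IN={}  OUT={b*d}

Merge at B6: IN[B6] = OUT[B3] ∩ OUT[B5] = {b+d}
Applying B6's transfer function to that IN value gives OUT[B6] (row B6 above).

Answer: {b*e, b+e}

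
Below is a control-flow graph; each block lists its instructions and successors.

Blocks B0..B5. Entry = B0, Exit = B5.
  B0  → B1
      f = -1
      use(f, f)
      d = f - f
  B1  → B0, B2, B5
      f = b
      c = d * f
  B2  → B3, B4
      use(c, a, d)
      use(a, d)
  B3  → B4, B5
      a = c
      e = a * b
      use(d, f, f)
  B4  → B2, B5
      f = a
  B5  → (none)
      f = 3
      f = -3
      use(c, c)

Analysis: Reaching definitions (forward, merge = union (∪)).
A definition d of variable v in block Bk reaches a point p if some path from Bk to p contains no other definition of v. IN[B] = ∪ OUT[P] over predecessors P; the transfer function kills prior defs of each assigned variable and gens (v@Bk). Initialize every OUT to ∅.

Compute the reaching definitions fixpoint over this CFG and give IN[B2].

Converged values:
  B0:  IN={c@B1, d@B0, f@B1}  OUT={c@B1, d@B0, f@B0}
  B1:  IN={c@B1, d@B0, f@B0}  OUT={c@B1, d@B0, f@B1}
  B2:  IN={a@B3, c@B1, d@B0, e@B3, f@B1, f@B4}  OUT={a@B3, c@B1, d@B0, e@B3, f@B1, f@B4}
  B3:  IN={a@B3, c@B1, d@B0, e@B3, f@B1, f@B4}  OUT={a@B3, c@B1, d@B0, e@B3, f@B1, f@B4}
  B4:  IN={a@B3, c@B1, d@B0, e@B3, f@B1, f@B4}  OUT={a@B3, c@B1, d@B0, e@B3, f@B4}
  B5:  IN={a@B3, c@B1, d@B0, e@B3, f@B1, f@B4}  OUT={a@B3, c@B1, d@B0, e@B3, f@B5}

Merge at B2: IN[B2] = OUT[B1] ⊔ OUT[B4] = {a@B3, c@B1, d@B0, e@B3, f@B1, f@B4}

Answer: {a@B3, c@B1, d@B0, e@B3, f@B1, f@B4}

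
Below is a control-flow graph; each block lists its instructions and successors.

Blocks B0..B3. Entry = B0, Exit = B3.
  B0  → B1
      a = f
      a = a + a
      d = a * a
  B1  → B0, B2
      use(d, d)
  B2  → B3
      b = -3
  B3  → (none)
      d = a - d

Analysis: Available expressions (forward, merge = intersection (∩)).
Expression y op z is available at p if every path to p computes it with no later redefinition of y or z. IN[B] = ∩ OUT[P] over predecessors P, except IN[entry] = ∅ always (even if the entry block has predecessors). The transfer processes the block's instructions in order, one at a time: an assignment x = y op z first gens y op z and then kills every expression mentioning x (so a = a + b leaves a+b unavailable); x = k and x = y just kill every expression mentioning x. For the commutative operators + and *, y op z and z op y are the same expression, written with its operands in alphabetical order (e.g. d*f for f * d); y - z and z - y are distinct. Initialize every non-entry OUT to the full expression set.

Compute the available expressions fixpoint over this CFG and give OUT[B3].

Per-block solution:
  B0: | IN={} | OUT={a*a}
  B1: | IN={a*a} | OUT={a*a}
  B2: | IN={a*a} | OUT={a*a}
  B3: | IN={a*a} | OUT={a*a}

Merge at B3: IN[B3] = OUT[B2] = {a*a}
Applying B3's transfer function to that IN value gives OUT[B3] (row B3 above).

Answer: {a*a}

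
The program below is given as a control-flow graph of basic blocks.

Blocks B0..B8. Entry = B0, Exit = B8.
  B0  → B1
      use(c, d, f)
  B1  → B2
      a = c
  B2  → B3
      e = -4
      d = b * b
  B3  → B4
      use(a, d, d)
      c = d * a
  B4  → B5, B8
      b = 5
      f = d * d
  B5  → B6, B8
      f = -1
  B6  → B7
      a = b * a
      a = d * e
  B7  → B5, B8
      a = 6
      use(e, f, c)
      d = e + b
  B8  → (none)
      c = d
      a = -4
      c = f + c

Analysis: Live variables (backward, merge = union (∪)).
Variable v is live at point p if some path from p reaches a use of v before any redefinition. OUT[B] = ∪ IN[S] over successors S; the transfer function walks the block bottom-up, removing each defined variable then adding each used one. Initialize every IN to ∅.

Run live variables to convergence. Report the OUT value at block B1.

Converged values:
  B0:  IN={b, c, d, f}  OUT={b, c}
  B1:  IN={b, c}  OUT={a, b}
  B2:  IN={a, b}  OUT={a, d, e}
  B3:  IN={a, d, e}  OUT={a, c, d, e}
  B4:  IN={a, c, d, e}  OUT={a, b, c, d, e, f}
  B5:  IN={a, b, c, d, e}  OUT={a, b, c, d, e, f}
  B6:  IN={a, b, c, d, e, f}  OUT={b, c, e, f}
  B7:  IN={b, c, e, f}  OUT={a, b, c, d, e, f}
  B8:  IN={d, f}  OUT={}

Merge at B1: OUT[B1] = IN[B2] = {a, b}

Answer: {a, b}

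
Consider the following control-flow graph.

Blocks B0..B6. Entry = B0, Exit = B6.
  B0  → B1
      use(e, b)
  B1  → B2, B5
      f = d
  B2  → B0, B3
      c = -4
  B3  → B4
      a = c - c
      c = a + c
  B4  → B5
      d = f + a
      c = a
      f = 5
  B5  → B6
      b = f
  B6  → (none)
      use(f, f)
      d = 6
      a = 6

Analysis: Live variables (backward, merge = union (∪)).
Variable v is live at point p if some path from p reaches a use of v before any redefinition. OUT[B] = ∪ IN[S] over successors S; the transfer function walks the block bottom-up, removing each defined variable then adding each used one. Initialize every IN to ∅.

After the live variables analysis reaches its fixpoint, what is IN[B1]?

Fixpoint table:
  B0:   IN={b, d, e}   OUT={b, d, e}
  B1:   IN={b, d, e}   OUT={b, d, e, f}
  B2:   IN={b, d, e, f}   OUT={b, c, d, e, f}
  B3:   IN={c, f}   OUT={a, f}
  B4:   IN={a, f}   OUT={f}
  B5:   IN={f}   OUT={f}
  B6:   IN={f}   OUT={}

Merge at B1: OUT[B1] = IN[B2] ⊔ IN[B5] = {b, d, e, f}
Applying B1's transfer function to that OUT value gives IN[B1] (row B1 above).

Answer: {b, d, e}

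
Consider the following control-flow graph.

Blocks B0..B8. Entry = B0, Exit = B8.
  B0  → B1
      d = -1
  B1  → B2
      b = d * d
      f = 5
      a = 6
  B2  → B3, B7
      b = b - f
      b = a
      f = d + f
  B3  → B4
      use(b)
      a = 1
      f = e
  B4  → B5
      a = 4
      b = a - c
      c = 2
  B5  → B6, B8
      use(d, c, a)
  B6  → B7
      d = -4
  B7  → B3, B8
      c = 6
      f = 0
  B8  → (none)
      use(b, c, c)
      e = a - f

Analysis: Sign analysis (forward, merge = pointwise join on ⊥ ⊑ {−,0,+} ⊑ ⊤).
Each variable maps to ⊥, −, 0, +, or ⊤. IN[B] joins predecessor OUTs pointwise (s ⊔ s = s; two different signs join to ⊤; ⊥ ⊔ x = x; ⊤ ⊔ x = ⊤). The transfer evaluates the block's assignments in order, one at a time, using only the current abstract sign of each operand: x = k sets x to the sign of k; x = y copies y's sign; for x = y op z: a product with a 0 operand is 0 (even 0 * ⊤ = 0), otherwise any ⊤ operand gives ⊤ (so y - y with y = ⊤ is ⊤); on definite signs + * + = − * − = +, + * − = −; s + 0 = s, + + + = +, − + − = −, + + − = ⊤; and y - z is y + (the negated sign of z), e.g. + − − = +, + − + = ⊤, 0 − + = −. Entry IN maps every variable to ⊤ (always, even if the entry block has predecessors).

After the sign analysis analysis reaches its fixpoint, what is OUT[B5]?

Answer: {a: +, b: ⊤, c: +, d: -, e: ⊤, f: ⊤}

Working:
Converged values:
  B0: | IN=(all ⊤) | OUT={d:-; rest ⊤}
  B1: | IN={d:-; rest ⊤} | OUT={a:+, b:+, d:-, f:+; rest ⊤}
  B2: | IN={a:+, b:+, d:-, f:+; rest ⊤} | OUT={a:+, b:+, d:-; rest ⊤}
  B3: | IN={a:+, d:-; rest ⊤} | OUT={a:+, d:-; rest ⊤}
  B4: | IN={a:+, d:-; rest ⊤} | OUT={a:+, c:+, d:-; rest ⊤}
  B5: | IN={a:+, c:+, d:-; rest ⊤} | OUT={a:+, c:+, d:-; rest ⊤}
  B6: | IN={a:+, c:+, d:-; rest ⊤} | OUT={a:+, c:+, d:-; rest ⊤}
  B7: | IN={a:+, d:-; rest ⊤} | OUT={a:+, c:+, d:-, f:0; rest ⊤}
  B8: | IN={a:+, c:+, d:-; rest ⊤} | OUT={a:+, c:+, d:-; rest ⊤}

Merge at B5: IN[B5] = OUT[B4] = {a: +, b: ⊤, c: +, d: -, e: ⊤, f: ⊤}
Applying B5's transfer function to that IN value gives OUT[B5] (row B5 above).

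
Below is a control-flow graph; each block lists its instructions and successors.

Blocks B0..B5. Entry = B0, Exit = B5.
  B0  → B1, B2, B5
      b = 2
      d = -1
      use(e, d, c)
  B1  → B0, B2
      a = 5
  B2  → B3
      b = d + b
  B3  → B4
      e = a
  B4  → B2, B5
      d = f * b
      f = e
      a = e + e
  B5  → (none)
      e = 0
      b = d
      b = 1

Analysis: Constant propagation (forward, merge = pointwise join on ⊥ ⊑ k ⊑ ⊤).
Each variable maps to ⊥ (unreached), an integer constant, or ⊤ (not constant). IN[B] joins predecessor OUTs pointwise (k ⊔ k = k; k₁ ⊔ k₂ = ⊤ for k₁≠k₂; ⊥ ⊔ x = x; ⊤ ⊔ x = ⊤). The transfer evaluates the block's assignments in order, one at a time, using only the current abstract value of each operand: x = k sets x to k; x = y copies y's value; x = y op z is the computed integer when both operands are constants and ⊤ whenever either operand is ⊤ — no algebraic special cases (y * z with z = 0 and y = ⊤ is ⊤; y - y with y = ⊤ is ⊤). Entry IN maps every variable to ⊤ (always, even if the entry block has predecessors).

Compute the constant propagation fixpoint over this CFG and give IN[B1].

Fixpoint table:
  B0:  IN=(all ⊤)  OUT={b:2, d:-1; rest ⊤}
  B1:  IN={b:2, d:-1; rest ⊤}  OUT={a:5, b:2, d:-1; rest ⊤}
  B2:  IN=(all ⊤)  OUT=(all ⊤)
  B3:  IN=(all ⊤)  OUT=(all ⊤)
  B4:  IN=(all ⊤)  OUT=(all ⊤)
  B5:  IN=(all ⊤)  OUT={b:1, e:0; rest ⊤}

Merge at B1: IN[B1] = OUT[B0] = {a: ⊤, b: 2, c: ⊤, d: -1, e: ⊤, f: ⊤}

Answer: {a: ⊤, b: 2, c: ⊤, d: -1, e: ⊤, f: ⊤}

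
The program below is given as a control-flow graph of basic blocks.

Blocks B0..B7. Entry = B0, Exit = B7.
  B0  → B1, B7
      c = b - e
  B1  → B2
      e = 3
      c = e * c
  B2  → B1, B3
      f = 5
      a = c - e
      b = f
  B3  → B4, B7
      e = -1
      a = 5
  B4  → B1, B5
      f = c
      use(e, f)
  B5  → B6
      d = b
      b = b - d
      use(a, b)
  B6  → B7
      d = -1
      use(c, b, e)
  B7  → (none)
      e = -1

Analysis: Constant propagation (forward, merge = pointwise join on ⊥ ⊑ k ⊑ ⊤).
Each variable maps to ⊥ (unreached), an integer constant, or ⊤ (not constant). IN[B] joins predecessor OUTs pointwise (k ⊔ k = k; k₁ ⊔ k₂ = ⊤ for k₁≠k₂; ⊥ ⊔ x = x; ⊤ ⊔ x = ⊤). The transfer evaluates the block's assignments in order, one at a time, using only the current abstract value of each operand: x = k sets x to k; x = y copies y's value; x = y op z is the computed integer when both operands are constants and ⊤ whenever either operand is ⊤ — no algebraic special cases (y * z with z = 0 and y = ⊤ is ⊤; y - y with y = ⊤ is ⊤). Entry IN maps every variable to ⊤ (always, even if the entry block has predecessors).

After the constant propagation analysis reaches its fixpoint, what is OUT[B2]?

Answer: {a: ⊤, b: 5, c: ⊤, d: ⊤, e: 3, f: 5}

Working:
Converged values:
  B0:   IN=(all ⊤)   OUT=(all ⊤)
  B1:   IN=(all ⊤)   OUT={e:3; rest ⊤}
  B2:   IN={e:3; rest ⊤}   OUT={b:5, e:3, f:5; rest ⊤}
  B3:   IN={b:5, e:3, f:5; rest ⊤}   OUT={a:5, b:5, e:-1, f:5; rest ⊤}
  B4:   IN={a:5, b:5, e:-1, f:5; rest ⊤}   OUT={a:5, b:5, e:-1; rest ⊤}
  B5:   IN={a:5, b:5, e:-1; rest ⊤}   OUT={a:5, b:0, d:5, e:-1; rest ⊤}
  B6:   IN={a:5, b:0, d:5, e:-1; rest ⊤}   OUT={a:5, b:0, d:-1, e:-1; rest ⊤}
  B7:   IN=(all ⊤)   OUT={e:-1; rest ⊤}

Merge at B2: IN[B2] = OUT[B1] = {a: ⊤, b: ⊤, c: ⊤, d: ⊤, e: 3, f: ⊤}
Applying B2's transfer function to that IN value gives OUT[B2] (row B2 above).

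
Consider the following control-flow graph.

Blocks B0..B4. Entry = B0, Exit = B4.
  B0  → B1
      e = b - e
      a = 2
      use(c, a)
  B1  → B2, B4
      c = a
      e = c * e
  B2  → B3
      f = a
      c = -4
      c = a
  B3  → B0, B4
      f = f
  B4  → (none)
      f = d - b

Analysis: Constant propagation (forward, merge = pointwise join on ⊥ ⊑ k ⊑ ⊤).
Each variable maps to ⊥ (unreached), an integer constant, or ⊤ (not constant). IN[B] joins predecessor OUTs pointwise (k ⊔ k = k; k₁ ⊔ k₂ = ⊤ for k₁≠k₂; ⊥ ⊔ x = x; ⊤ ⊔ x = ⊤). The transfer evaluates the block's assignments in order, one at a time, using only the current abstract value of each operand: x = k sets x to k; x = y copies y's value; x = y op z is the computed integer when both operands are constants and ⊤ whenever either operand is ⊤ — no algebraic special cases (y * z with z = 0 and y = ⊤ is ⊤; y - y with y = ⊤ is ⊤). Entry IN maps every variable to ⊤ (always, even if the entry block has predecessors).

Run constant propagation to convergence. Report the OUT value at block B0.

Fixpoint table:
  B0:   IN=(all ⊤)   OUT={a:2; rest ⊤}
  B1:   IN={a:2; rest ⊤}   OUT={a:2, c:2; rest ⊤}
  B2:   IN={a:2, c:2; rest ⊤}   OUT={a:2, c:2, f:2; rest ⊤}
  B3:   IN={a:2, c:2, f:2; rest ⊤}   OUT={a:2, c:2, f:2; rest ⊤}
  B4:   IN={a:2, c:2; rest ⊤}   OUT={a:2, c:2; rest ⊤}

Merge at B0 (entry node, so the boundary value (all ⊤) is joined with the incoming edge(s)): IN[B0] = (all ⊤) ⊔ OUT[B3] = {a: ⊤, b: ⊤, c: ⊤, d: ⊤, e: ⊤, f: ⊤}
Applying B0's transfer function to that IN value gives OUT[B0] (row B0 above).

Answer: {a: 2, b: ⊤, c: ⊤, d: ⊤, e: ⊤, f: ⊤}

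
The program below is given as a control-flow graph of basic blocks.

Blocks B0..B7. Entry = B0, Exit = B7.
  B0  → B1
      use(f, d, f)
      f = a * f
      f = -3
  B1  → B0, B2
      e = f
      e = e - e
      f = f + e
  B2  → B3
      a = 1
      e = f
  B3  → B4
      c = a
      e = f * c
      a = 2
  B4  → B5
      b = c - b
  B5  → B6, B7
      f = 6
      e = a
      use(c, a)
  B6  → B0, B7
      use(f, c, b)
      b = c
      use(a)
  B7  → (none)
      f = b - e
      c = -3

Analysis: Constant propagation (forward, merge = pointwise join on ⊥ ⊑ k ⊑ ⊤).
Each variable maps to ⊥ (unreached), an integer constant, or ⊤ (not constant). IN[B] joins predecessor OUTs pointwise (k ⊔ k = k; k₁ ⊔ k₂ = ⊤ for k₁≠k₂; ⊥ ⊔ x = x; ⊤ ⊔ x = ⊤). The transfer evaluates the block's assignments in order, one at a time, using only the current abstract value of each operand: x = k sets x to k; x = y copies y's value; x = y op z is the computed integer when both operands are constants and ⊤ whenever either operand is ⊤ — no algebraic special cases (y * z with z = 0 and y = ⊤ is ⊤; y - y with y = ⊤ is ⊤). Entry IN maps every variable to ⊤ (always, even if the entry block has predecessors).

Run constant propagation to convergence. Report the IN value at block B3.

Converged values:
  B0:   IN=(all ⊤)   OUT={f:-3; rest ⊤}
  B1:   IN={f:-3; rest ⊤}   OUT={e:0, f:-3; rest ⊤}
  B2:   IN={e:0, f:-3; rest ⊤}   OUT={a:1, e:-3, f:-3; rest ⊤}
  B3:   IN={a:1, e:-3, f:-3; rest ⊤}   OUT={a:2, c:1, e:-3, f:-3; rest ⊤}
  B4:   IN={a:2, c:1, e:-3, f:-3; rest ⊤}   OUT={a:2, c:1, e:-3, f:-3; rest ⊤}
  B5:   IN={a:2, c:1, e:-3, f:-3; rest ⊤}   OUT={a:2, c:1, e:2, f:6; rest ⊤}
  B6:   IN={a:2, c:1, e:2, f:6; rest ⊤}   OUT={a:2, b:1, c:1, e:2, f:6; rest ⊤}
  B7:   IN={a:2, c:1, e:2, f:6; rest ⊤}   OUT={a:2, c:-3, e:2; rest ⊤}

Merge at B3: IN[B3] = OUT[B2] = {a: 1, b: ⊤, c: ⊤, d: ⊤, e: -3, f: -3}

Answer: {a: 1, b: ⊤, c: ⊤, d: ⊤, e: -3, f: -3}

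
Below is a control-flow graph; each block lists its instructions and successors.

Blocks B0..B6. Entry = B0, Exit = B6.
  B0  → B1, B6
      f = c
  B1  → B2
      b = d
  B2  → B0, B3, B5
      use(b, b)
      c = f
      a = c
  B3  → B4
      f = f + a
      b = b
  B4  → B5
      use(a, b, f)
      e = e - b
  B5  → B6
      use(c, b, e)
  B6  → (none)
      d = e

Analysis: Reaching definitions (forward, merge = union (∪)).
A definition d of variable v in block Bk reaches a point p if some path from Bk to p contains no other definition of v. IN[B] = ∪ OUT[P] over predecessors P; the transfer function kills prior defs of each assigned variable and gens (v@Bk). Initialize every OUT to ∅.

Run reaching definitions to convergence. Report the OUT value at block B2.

Per-block solution:
  B0:   IN={a@B2, b@B1, c@B2, f@B0}   OUT={a@B2, b@B1, c@B2, f@B0}
  B1:   IN={a@B2, b@B1, c@B2, f@B0}   OUT={a@B2, b@B1, c@B2, f@B0}
  B2:   IN={a@B2, b@B1, c@B2, f@B0}   OUT={a@B2, b@B1, c@B2, f@B0}
  B3:   IN={a@B2, b@B1, c@B2, f@B0}   OUT={a@B2, b@B3, c@B2, f@B3}
  B4:   IN={a@B2, b@B3, c@B2, f@B3}   OUT={a@B2, b@B3, c@B2, e@B4, f@B3}
  B5:   IN={a@B2, b@B1, b@B3, c@B2, e@B4, f@B0, f@B3}   OUT={a@B2, b@B1, b@B3, c@B2, e@B4, f@B0, f@B3}
  B6:   IN={a@B2, b@B1, b@B3, c@B2, e@B4, f@B0, f@B3}   OUT={a@B2, b@B1, b@B3, c@B2, d@B6, e@B4, f@B0, f@B3}

Merge at B2: IN[B2] = OUT[B1] = {a@B2, b@B1, c@B2, f@B0}
Applying B2's transfer function to that IN value gives OUT[B2] (row B2 above).

Answer: {a@B2, b@B1, c@B2, f@B0}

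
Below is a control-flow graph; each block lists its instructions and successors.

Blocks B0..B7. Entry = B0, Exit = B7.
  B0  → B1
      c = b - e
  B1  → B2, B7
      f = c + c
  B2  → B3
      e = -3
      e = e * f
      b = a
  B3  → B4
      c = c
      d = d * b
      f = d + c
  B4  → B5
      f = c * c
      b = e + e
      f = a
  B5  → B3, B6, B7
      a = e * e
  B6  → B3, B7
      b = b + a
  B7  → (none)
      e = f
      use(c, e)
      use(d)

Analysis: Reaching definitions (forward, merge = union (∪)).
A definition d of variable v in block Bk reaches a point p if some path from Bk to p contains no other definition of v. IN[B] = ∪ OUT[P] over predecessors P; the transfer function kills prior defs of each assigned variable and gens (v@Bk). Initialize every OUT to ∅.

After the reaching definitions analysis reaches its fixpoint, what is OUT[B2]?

Answer: {b@B2, c@B0, e@B2, f@B1}

Derivation:
Converged values:
  B0:  IN={}  OUT={c@B0}
  B1:  IN={c@B0}  OUT={c@B0, f@B1}
  B2:  IN={c@B0, f@B1}  OUT={b@B2, c@B0, e@B2, f@B1}
  B3:  IN={a@B5, b@B2, b@B4, b@B6, c@B0, c@B3, d@B3, e@B2, f@B1, f@B4}  OUT={a@B5, b@B2, b@B4, b@B6, c@B3, d@B3, e@B2, f@B3}
  B4:  IN={a@B5, b@B2, b@B4, b@B6, c@B3, d@B3, e@B2, f@B3}  OUT={a@B5, b@B4, c@B3, d@B3, e@B2, f@B4}
  B5:  IN={a@B5, b@B4, c@B3, d@B3, e@B2, f@B4}  OUT={a@B5, b@B4, c@B3, d@B3, e@B2, f@B4}
  B6:  IN={a@B5, b@B4, c@B3, d@B3, e@B2, f@B4}  OUT={a@B5, b@B6, c@B3, d@B3, e@B2, f@B4}
  B7:  IN={a@B5, b@B4, b@B6, c@B0, c@B3, d@B3, e@B2, f@B1, f@B4}  OUT={a@B5, b@B4, b@B6, c@B0, c@B3, d@B3, e@B7, f@B1, f@B4}

Merge at B2: IN[B2] = OUT[B1] = {c@B0, f@B1}
Applying B2's transfer function to that IN value gives OUT[B2] (row B2 above).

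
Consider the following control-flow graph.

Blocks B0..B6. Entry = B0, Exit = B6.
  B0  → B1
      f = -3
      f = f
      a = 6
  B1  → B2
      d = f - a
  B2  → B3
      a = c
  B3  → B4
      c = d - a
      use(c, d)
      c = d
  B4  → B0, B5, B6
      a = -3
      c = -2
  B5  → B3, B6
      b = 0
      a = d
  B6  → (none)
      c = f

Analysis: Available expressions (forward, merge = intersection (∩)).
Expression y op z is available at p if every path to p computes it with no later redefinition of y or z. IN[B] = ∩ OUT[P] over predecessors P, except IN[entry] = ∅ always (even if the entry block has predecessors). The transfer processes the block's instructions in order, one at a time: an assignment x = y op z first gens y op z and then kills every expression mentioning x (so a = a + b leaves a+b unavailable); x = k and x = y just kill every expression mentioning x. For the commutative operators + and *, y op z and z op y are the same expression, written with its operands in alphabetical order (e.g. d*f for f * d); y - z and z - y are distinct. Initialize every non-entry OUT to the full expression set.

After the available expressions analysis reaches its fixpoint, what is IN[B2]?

Per-block solution:
  B0:   IN={}   OUT={}
  B1:   IN={}   OUT={f-a}
  B2:   IN={f-a}   OUT={}
  B3:   IN={}   OUT={d-a}
  B4:   IN={d-a}   OUT={}
  B5:   IN={}   OUT={}
  B6:   IN={}   OUT={}

Merge at B2: IN[B2] = OUT[B1] = {f-a}

Answer: {f-a}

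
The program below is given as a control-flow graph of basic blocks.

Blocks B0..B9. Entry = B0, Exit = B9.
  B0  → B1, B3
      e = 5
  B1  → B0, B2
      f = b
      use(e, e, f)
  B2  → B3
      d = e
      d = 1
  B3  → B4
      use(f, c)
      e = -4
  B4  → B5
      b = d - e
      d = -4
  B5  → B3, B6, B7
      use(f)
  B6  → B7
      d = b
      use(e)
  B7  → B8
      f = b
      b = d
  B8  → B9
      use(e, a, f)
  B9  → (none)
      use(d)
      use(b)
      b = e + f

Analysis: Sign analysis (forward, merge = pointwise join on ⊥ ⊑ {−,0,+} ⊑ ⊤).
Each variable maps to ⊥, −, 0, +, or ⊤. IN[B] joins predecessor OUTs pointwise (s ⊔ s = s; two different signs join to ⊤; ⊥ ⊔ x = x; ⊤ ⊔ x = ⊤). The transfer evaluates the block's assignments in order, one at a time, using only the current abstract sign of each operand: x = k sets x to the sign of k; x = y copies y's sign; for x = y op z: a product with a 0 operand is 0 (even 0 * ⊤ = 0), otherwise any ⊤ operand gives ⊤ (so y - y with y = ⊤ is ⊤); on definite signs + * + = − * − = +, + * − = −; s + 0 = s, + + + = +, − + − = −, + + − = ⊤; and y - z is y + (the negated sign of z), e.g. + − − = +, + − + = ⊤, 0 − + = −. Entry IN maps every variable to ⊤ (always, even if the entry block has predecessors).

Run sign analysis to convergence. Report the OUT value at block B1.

Converged values:
  B0: | IN=(all ⊤) | OUT={e:+; rest ⊤}
  B1: | IN={e:+; rest ⊤} | OUT={e:+; rest ⊤}
  B2: | IN={e:+; rest ⊤} | OUT={d:+, e:+; rest ⊤}
  B3: | IN=(all ⊤) | OUT={e:-; rest ⊤}
  B4: | IN={e:-; rest ⊤} | OUT={d:-, e:-; rest ⊤}
  B5: | IN={d:-, e:-; rest ⊤} | OUT={d:-, e:-; rest ⊤}
  B6: | IN={d:-, e:-; rest ⊤} | OUT={e:-; rest ⊤}
  B7: | IN={e:-; rest ⊤} | OUT={e:-; rest ⊤}
  B8: | IN={e:-; rest ⊤} | OUT={e:-; rest ⊤}
  B9: | IN={e:-; rest ⊤} | OUT={e:-; rest ⊤}

Merge at B1: IN[B1] = OUT[B0] = {a: ⊤, b: ⊤, c: ⊤, d: ⊤, e: +, f: ⊤}
Applying B1's transfer function to that IN value gives OUT[B1] (row B1 above).

Answer: {a: ⊤, b: ⊤, c: ⊤, d: ⊤, e: +, f: ⊤}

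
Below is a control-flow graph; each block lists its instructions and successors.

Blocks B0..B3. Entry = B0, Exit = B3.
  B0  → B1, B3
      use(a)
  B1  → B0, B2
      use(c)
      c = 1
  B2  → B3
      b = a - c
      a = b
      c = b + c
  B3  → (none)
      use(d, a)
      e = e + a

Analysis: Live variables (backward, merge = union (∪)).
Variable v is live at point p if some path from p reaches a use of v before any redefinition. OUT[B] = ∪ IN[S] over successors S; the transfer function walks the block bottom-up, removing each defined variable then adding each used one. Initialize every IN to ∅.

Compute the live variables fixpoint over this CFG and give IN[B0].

Answer: {a, c, d, e}

Trace:
Per-block solution:
  B0: | IN={a, c, d, e} | OUT={a, c, d, e}
  B1: | IN={a, c, d, e} | OUT={a, c, d, e}
  B2: | IN={a, c, d, e} | OUT={a, d, e}
  B3: | IN={a, d, e} | OUT={}

Merge at B0: OUT[B0] = IN[B1] ⊔ IN[B3] = {a, c, d, e}
Applying B0's transfer function to that OUT value gives IN[B0] (row B0 above).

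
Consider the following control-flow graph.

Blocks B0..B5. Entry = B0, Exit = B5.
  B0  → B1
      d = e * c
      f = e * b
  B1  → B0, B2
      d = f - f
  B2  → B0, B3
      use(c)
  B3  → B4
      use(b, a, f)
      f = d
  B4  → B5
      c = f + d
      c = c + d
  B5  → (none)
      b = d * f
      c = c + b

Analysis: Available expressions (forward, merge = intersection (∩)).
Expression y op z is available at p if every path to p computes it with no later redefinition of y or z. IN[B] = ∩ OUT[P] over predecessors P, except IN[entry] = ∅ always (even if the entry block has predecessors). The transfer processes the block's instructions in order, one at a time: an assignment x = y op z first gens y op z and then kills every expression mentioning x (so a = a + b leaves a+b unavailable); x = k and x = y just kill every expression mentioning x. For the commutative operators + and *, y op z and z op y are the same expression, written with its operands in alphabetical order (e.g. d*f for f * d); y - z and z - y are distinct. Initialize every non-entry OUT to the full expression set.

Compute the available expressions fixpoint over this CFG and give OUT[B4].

Converged values:
  B0:   IN={}   OUT={b*e, c*e}
  B1:   IN={b*e, c*e}   OUT={b*e, c*e, f-f}
  B2:   IN={b*e, c*e, f-f}   OUT={b*e, c*e, f-f}
  B3:   IN={b*e, c*e, f-f}   OUT={b*e, c*e}
  B4:   IN={b*e, c*e}   OUT={b*e, d+f}
  B5:   IN={b*e, d+f}   OUT={d*f, d+f}

Merge at B4: IN[B4] = OUT[B3] = {b*e, c*e}
Applying B4's transfer function to that IN value gives OUT[B4] (row B4 above).

Answer: {b*e, d+f}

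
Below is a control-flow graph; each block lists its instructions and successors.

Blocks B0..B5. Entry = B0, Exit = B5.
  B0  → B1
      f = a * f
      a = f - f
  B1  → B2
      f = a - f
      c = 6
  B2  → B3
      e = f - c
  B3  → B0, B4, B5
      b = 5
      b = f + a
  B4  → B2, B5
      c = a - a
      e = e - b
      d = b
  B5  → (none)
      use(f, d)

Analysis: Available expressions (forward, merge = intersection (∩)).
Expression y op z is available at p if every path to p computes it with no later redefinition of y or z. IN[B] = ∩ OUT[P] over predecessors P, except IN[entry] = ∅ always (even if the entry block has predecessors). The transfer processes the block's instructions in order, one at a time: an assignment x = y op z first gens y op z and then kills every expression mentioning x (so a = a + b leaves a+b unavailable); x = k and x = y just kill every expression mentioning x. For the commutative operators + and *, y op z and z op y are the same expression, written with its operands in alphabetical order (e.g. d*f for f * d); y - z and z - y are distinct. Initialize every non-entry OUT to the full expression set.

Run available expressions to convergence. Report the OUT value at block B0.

Answer: {f-f}

Working:
Per-block solution:
  B0: | IN={} | OUT={f-f}
  B1: | IN={f-f} | OUT={}
  B2: | IN={} | OUT={f-c}
  B3: | IN={f-c} | OUT={a+f, f-c}
  B4: | IN={a+f, f-c} | OUT={a+f, a-a}
  B5: | IN={a+f} | OUT={a+f}

Merge at B0 (entry node, so the boundary value {} is joined with the incoming edge(s)): IN[B0] = {} ∩ OUT[B3] = {}
Applying B0's transfer function to that IN value gives OUT[B0] (row B0 above).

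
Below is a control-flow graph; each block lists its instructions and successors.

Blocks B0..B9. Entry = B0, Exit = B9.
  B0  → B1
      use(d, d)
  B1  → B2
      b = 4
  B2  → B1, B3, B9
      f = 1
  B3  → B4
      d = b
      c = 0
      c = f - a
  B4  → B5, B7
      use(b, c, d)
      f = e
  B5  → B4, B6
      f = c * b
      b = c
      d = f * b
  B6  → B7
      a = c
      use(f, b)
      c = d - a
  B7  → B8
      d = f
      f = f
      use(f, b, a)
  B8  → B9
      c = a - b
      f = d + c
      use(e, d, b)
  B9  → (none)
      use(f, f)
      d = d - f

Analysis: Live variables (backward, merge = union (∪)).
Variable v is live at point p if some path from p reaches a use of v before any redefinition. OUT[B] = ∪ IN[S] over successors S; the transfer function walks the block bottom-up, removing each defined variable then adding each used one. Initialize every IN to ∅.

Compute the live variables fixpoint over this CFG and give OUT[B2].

Converged values:
  B0:   IN={a, d, e}   OUT={a, d, e}
  B1:   IN={a, d, e}   OUT={a, b, d, e}
  B2:   IN={a, b, d, e}   OUT={a, b, d, e, f}
  B3:   IN={a, b, e, f}   OUT={a, b, c, d, e}
  B4:   IN={a, b, c, d, e}   OUT={a, b, c, e, f}
  B5:   IN={a, b, c, e}   OUT={a, b, c, d, e, f}
  B6:   IN={b, c, d, e, f}   OUT={a, b, e, f}
  B7:   IN={a, b, e, f}   OUT={a, b, d, e}
  B8:   IN={a, b, d, e}   OUT={d, f}
  B9:   IN={d, f}   OUT={}

Merge at B2: OUT[B2] = IN[B1] ⊔ IN[B3] ⊔ IN[B9] = {a, b, d, e, f}

Answer: {a, b, d, e, f}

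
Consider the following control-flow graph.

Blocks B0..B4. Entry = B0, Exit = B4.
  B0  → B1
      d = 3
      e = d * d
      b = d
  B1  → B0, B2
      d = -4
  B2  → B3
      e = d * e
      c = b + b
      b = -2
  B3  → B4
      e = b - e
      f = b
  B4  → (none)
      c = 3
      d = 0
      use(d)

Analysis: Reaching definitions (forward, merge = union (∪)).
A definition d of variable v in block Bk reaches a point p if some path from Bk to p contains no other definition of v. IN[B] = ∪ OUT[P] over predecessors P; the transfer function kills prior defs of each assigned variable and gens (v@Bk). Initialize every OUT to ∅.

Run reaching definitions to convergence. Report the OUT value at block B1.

Answer: {b@B0, d@B1, e@B0}

Working:
Fixpoint table:
  B0:  IN={b@B0, d@B1, e@B0}  OUT={b@B0, d@B0, e@B0}
  B1:  IN={b@B0, d@B0, e@B0}  OUT={b@B0, d@B1, e@B0}
  B2:  IN={b@B0, d@B1, e@B0}  OUT={b@B2, c@B2, d@B1, e@B2}
  B3:  IN={b@B2, c@B2, d@B1, e@B2}  OUT={b@B2, c@B2, d@B1, e@B3, f@B3}
  B4:  IN={b@B2, c@B2, d@B1, e@B3, f@B3}  OUT={b@B2, c@B4, d@B4, e@B3, f@B3}

Merge at B1: IN[B1] = OUT[B0] = {b@B0, d@B0, e@B0}
Applying B1's transfer function to that IN value gives OUT[B1] (row B1 above).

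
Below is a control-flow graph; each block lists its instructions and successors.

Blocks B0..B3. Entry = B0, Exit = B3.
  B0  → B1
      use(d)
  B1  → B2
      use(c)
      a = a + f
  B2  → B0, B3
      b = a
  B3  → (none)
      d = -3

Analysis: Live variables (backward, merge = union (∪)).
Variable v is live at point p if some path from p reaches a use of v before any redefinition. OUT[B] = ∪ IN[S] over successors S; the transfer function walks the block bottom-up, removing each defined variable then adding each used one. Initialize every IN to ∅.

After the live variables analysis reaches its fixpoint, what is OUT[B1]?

Converged values:
  B0: | IN={a, c, d, f} | OUT={a, c, d, f}
  B1: | IN={a, c, d, f} | OUT={a, c, d, f}
  B2: | IN={a, c, d, f} | OUT={a, c, d, f}
  B3: | IN={} | OUT={}

Merge at B1: OUT[B1] = IN[B2] = {a, c, d, f}

Answer: {a, c, d, f}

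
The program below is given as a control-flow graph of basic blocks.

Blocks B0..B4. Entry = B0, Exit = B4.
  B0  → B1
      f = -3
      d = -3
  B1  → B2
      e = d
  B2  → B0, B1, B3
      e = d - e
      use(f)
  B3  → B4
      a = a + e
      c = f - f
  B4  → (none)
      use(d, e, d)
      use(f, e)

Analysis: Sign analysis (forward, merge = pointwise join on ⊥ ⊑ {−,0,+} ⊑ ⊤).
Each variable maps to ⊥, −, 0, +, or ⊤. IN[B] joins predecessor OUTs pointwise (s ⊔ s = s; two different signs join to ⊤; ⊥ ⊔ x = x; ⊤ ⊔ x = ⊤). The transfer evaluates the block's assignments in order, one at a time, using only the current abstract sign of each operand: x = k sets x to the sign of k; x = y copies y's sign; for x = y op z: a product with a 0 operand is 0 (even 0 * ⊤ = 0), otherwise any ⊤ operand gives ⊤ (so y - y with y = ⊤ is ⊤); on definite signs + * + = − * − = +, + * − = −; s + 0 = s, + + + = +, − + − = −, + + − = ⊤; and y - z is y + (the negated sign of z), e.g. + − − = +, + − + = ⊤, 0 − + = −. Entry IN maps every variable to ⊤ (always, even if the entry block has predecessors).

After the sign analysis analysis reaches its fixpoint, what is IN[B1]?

Answer: {a: ⊤, b: ⊤, c: ⊤, d: -, e: ⊤, f: -}

Trace:
Fixpoint table:
  B0:  IN=(all ⊤)  OUT={d:-, f:-; rest ⊤}
  B1:  IN={d:-, f:-; rest ⊤}  OUT={d:-, e:-, f:-; rest ⊤}
  B2:  IN={d:-, e:-, f:-; rest ⊤}  OUT={d:-, f:-; rest ⊤}
  B3:  IN={d:-, f:-; rest ⊤}  OUT={d:-, f:-; rest ⊤}
  B4:  IN={d:-, f:-; rest ⊤}  OUT={d:-, f:-; rest ⊤}

Merge at B1: IN[B1] = OUT[B0] ⊔ OUT[B2] = {a: ⊤, b: ⊤, c: ⊤, d: -, e: ⊤, f: -}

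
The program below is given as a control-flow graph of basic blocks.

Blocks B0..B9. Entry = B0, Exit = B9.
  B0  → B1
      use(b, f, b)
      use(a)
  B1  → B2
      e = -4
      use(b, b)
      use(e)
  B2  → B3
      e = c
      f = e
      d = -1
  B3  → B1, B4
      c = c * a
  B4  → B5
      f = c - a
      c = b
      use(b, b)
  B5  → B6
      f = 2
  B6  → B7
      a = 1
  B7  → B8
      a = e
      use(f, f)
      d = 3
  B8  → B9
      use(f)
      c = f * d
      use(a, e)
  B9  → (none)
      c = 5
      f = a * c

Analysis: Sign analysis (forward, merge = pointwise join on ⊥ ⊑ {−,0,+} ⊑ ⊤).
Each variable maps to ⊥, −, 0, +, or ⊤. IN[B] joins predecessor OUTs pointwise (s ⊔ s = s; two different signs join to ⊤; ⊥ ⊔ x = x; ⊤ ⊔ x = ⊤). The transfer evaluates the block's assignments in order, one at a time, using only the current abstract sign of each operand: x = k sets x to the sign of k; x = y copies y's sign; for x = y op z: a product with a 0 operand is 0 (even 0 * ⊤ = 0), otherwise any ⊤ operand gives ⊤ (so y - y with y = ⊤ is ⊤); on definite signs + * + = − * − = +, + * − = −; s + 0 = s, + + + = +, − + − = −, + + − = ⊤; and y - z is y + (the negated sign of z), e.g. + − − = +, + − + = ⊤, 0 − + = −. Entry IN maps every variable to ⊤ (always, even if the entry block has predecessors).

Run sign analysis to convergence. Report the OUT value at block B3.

Per-block solution:
  B0:  IN=(all ⊤)  OUT=(all ⊤)
  B1:  IN=(all ⊤)  OUT={e:-; rest ⊤}
  B2:  IN={e:-; rest ⊤}  OUT={d:-; rest ⊤}
  B3:  IN={d:-; rest ⊤}  OUT={d:-; rest ⊤}
  B4:  IN={d:-; rest ⊤}  OUT={d:-; rest ⊤}
  B5:  IN={d:-; rest ⊤}  OUT={d:-, f:+; rest ⊤}
  B6:  IN={d:-, f:+; rest ⊤}  OUT={a:+, d:-, f:+; rest ⊤}
  B7:  IN={a:+, d:-, f:+; rest ⊤}  OUT={d:+, f:+; rest ⊤}
  B8:  IN={d:+, f:+; rest ⊤}  OUT={c:+, d:+, f:+; rest ⊤}
  B9:  IN={c:+, d:+, f:+; rest ⊤}  OUT={c:+, d:+; rest ⊤}

Merge at B3: IN[B3] = OUT[B2] = {a: ⊤, b: ⊤, c: ⊤, d: -, e: ⊤, f: ⊤}
Applying B3's transfer function to that IN value gives OUT[B3] (row B3 above).

Answer: {a: ⊤, b: ⊤, c: ⊤, d: -, e: ⊤, f: ⊤}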